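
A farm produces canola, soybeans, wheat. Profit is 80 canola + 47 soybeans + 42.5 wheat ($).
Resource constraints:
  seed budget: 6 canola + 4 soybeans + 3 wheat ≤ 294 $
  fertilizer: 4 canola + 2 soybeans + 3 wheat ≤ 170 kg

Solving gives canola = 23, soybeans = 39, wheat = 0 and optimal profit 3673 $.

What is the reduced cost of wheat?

Both seed budget and fertilizer are binding at x*.
From A_Bᵀ y = c: 6·y_seed budget + 4·y_fertilizer = 80; 4·y_seed budget + 2·y_fertilizer = 47.
Solving: y_seed budget = 7, y_fertilizer = 9.5.
Reduced cost of wheat: c₃ − yᵀa₃ = 42.5 − (7·3 + 9.5·3) = 42.5 − 49.5 = -7.

-7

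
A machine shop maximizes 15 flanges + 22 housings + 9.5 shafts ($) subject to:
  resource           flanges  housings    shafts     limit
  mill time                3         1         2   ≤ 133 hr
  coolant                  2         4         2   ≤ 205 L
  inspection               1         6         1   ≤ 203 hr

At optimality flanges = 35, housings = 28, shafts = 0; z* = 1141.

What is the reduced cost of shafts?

Check each constraint at x*: mill time 133/133 (tight); coolant 182/205 (slack 23); inspection 203/203 (tight).
By complementary slackness, y = 0 for the non-binding constraint.
The binding rows give the dual system: 3·y_mill time + 1·y_inspection = 15 and 1·y_mill time + 6·y_inspection = 22.
This yields shadow prices y_mill time = 4, y_inspection = 3.
Reduced cost of shafts: c₃ − yᵀa₃ = 9.5 − (4·2 + 3·1) = 9.5 − 11 = -1.5.

-1.5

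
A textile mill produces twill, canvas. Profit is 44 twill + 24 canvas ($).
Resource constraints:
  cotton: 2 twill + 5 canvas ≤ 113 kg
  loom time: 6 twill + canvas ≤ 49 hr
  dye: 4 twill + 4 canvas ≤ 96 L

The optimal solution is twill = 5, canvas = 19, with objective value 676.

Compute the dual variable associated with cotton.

At the optimum: cotton uses 105 of 113 (slack = 8); loom time uses 49 of 49 (binding); dye uses 96 of 96 (binding).
By complementary slackness, y = 0 for the non-binding constraint.
The binding rows give the dual system: 6·y_loom time + 4·y_dye = 44 and 1·y_loom time + 4·y_dye = 24.
→ y_loom time = 4 and y_dye = 5.
Shadow price of cotton = 0.

0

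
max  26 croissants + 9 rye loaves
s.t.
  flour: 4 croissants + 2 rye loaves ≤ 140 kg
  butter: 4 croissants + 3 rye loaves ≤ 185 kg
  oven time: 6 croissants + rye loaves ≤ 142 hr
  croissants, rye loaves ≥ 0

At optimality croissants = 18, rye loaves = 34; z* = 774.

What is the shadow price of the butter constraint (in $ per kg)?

0

Check each constraint at x*: flour 140/140 (tight); butter 174/185 (slack 11); oven time 142/142 (tight).
Slack constraints have shadow price 0 (complementary slackness).
The binding rows give the dual system: 4·y_flour + 6·y_oven time = 26 and 2·y_flour + 1·y_oven time = 9.
This yields shadow prices y_flour = 3.5, y_oven time = 2.
Shadow price of butter = 0.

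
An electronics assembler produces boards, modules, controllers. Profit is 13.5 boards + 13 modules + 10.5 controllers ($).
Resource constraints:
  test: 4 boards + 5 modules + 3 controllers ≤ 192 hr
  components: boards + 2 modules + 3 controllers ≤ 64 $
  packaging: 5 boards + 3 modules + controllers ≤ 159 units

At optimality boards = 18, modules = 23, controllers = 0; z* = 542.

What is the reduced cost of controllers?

Check each constraint at x*: test 187/192 (slack 5); components 64/64 (tight); packaging 159/159 (tight).
By complementary slackness, y = 0 for the non-binding constraint.
Dual feasibility on the basic columns requires 1·y_components + 5·y_packaging = 13.5, 2·y_components + 3·y_packaging = 13.
This yields shadow prices y_components = 3.5, y_packaging = 2.
Reduced cost of controllers: c₃ − yᵀa₃ = 10.5 − (3.5·3 + 2·1) = 10.5 − 12.5 = -2.

-2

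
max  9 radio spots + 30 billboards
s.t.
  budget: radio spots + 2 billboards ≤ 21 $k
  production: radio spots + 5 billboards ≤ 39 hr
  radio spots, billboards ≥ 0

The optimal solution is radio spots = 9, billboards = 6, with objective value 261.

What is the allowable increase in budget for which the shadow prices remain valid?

18

Binding constraints: budget, production. The basis is B = [[1,2],[1,5]] with det 3.
Per unit increase in budget, x* moves by d = (1.6667, -0.3333).
The basis stays optimal until billboards reaches 0; allowable increase = 18 $k.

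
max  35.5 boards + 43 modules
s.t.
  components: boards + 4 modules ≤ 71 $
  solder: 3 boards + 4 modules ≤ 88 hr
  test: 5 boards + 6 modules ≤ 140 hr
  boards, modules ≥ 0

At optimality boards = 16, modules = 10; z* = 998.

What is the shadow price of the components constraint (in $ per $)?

Binding: solder and test. Non-binding: components (15 unused).
Slack constraints have shadow price 0 (complementary slackness).
The binding rows give the dual system: 3·y_solder + 5·y_test = 35.5 and 4·y_solder + 6·y_test = 43.
This yields shadow prices y_solder = 1, y_test = 6.5.
Shadow price of components = 0.

0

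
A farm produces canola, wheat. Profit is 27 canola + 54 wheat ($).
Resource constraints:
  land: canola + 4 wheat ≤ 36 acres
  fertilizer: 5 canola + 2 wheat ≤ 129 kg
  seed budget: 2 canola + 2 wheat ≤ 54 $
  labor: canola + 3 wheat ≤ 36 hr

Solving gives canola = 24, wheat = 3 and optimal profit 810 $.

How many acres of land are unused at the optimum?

0

land used = 1·24 + 4·3 = 36; slack = 36 − 36 = 0.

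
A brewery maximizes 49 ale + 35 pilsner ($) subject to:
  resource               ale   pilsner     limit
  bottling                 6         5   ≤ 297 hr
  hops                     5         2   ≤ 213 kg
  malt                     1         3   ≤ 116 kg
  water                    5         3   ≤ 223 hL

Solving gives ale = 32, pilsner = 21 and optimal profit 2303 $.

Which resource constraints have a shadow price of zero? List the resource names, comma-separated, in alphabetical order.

bottling: 297/297 (binding)
hops: 202/213 (slack 11)
malt: 95/116 (slack 21)
water: 223/223 (binding)
By complementary slackness, a constraint with positive slack has shadow price 0 → hops, malt.

hops, malt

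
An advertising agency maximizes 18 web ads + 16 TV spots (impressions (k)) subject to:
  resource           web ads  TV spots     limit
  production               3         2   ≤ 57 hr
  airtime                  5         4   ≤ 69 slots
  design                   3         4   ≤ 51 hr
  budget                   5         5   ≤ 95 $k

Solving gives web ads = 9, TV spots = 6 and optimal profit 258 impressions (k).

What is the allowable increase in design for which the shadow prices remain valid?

Binding constraints: airtime, design. The basis is B = [[5,4],[3,4]] with det 8.
Per unit increase in design, x* moves by d = (-0.5, 0.625).
The basis stays optimal until web ads reaches 0; allowable increase = 18 hr.

18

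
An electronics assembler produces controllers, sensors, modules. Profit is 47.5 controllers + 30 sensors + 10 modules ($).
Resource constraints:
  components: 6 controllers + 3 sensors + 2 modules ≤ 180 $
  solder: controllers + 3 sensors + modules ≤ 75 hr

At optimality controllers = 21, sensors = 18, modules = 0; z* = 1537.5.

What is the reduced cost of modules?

-7.5

Both components and solder are binding at x*.
Dual feasibility on the basic columns requires 6·y_components + 1·y_solder = 47.5, 3·y_components + 3·y_solder = 30.
This yields shadow prices y_components = 7.5, y_solder = 2.5.
Reduced cost of modules: c₃ − yᵀa₃ = 10 − (7.5·2 + 2.5·1) = 10 − 17.5 = -7.5.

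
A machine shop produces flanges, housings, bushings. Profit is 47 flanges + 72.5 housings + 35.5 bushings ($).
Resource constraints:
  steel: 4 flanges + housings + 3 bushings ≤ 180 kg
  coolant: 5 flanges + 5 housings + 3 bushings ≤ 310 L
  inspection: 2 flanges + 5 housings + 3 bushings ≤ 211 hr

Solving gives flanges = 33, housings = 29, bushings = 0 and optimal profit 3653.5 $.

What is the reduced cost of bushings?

Check each constraint at x*: steel 161/180 (slack 19); coolant 310/310 (tight); inspection 211/211 (tight).
Since steel is not tight, its dual is 0.
Dual feasibility on the basic columns requires 5·y_coolant + 2·y_inspection = 47, 5·y_coolant + 5·y_inspection = 72.5.
Solving: y_coolant = 6, y_inspection = 8.5.
Reduced cost of bushings: c₃ − yᵀa₃ = 35.5 − (6·3 + 8.5·3) = 35.5 − 43.5 = -8.

-8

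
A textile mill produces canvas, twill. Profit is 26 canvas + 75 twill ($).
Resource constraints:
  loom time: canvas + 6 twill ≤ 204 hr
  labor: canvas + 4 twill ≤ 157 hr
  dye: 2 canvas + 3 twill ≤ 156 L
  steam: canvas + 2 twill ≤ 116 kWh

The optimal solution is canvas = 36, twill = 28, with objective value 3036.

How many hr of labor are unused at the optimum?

9

labor used = 1·36 + 4·28 = 148; slack = 157 − 148 = 9.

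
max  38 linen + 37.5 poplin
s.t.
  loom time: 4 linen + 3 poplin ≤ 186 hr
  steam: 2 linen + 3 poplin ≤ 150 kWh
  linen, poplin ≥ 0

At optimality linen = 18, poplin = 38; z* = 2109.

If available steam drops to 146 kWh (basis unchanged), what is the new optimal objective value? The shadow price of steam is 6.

2085

Δb = -4, so new z* = 2109 + (6)·(-4) = 2109 − 24 = 2085.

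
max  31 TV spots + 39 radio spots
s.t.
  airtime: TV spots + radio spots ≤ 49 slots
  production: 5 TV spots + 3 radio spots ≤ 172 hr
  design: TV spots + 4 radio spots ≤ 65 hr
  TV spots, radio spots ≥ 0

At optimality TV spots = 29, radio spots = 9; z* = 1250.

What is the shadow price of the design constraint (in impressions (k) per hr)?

6

Check each constraint at x*: airtime 38/49 (slack 11); production 172/172 (tight); design 65/65 (tight).
Since airtime is not tight, its dual is 0.
The binding rows give the dual system: 5·y_production + 1·y_design = 31 and 3·y_production + 4·y_design = 39.
Solving: y_production = 5, y_design = 6.
Shadow price of design = 6.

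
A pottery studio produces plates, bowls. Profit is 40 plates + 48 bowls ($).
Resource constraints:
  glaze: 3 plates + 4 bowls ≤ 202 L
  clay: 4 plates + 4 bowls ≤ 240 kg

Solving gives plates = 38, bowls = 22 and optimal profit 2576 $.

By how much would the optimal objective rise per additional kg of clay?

Check each constraint at x*: glaze 202/202 (tight); clay 240/240 (tight).
From A_Bᵀ y = c: 3·y_glaze + 4·y_clay = 40; 4·y_glaze + 4·y_clay = 48.
This yields shadow prices y_glaze = 8, y_clay = 4.
Shadow price of clay = 4.

4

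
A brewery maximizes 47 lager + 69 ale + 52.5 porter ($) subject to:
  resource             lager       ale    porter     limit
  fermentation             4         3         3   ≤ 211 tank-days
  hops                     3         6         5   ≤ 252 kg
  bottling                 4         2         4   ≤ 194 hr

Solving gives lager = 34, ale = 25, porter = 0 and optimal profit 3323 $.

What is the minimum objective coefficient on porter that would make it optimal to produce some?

Binding: fermentation and hops. Non-binding: bottling (8 unused).
Slack constraints have shadow price 0 (complementary slackness).
Dual feasibility on the basic columns requires 4·y_fermentation + 3·y_hops = 47, 3·y_fermentation + 6·y_hops = 69.
This yields shadow prices y_fermentation = 5, y_hops = 9.
porter enters the basis when its profit ≥ yᵀa₃ = 5·3 + 9·5 = 60.

60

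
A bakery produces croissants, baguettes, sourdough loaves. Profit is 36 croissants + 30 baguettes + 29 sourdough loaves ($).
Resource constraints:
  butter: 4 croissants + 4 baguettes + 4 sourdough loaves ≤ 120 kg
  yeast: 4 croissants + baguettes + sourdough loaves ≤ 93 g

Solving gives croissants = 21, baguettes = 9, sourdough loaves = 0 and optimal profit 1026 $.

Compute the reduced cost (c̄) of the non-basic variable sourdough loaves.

-1

Check each constraint at x*: butter 120/120 (tight); yeast 93/93 (tight).
Dual feasibility on the basic columns requires 4·y_butter + 4·y_yeast = 36, 4·y_butter + 1·y_yeast = 30.
This yields shadow prices y_butter = 7, y_yeast = 2.
Reduced cost of sourdough loaves: c₃ − yᵀa₃ = 29 − (7·4 + 2·1) = 29 − 30 = -1.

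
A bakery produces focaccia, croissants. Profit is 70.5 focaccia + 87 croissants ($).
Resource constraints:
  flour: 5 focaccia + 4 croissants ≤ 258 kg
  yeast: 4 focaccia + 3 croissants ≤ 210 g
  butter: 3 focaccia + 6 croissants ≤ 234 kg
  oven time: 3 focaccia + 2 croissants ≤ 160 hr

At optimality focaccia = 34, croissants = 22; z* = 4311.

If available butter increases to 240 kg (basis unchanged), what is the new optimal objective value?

4362

Check each constraint at x*: flour 258/258 (tight); yeast 202/210 (slack 8); butter 234/234 (tight); oven time 146/160 (slack 14).
Since yeast, oven time are not tight, their duals are 0.
The binding rows give the dual system: 5·y_flour + 3·y_butter = 70.5 and 4·y_flour + 6·y_butter = 87.
→ y_flour = 9 and y_butter = 8.5.
Δz = y_butter·Δb = 8.5 × (6) = 51, so new z* = 4311 + 51 = 4362.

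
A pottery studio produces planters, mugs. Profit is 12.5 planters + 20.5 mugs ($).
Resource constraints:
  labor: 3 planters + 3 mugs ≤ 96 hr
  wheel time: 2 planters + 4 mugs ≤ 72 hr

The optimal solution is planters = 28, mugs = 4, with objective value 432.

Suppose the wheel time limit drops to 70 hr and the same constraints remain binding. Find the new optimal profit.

424

Both labor and wheel time are binding at x*.
Dual feasibility on the basic columns requires 3·y_labor + 2·y_wheel time = 12.5, 3·y_labor + 4·y_wheel time = 20.5.
This yields shadow prices y_labor = 1.5, y_wheel time = 4.
Δz = y_wheel time·Δb = 4 × (-2) = -8, so new z* = 432 − 8 = 424.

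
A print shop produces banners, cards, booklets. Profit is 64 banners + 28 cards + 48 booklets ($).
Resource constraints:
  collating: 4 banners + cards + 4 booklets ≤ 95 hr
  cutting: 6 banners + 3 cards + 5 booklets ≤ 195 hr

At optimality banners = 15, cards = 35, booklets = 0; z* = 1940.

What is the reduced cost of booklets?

Both collating and cutting are binding at x*.
Dual feasibility on the basic columns requires 4·y_collating + 6·y_cutting = 64, 1·y_collating + 3·y_cutting = 28.
This yields shadow prices y_collating = 4, y_cutting = 8.
Reduced cost of booklets: c₃ − yᵀa₃ = 48 − (4·4 + 8·5) = 48 − 56 = -8.

-8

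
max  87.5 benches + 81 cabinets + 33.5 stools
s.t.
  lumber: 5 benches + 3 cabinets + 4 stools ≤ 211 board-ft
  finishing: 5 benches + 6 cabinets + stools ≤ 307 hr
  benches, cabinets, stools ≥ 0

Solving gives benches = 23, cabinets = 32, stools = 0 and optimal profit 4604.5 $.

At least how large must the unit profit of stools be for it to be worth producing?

Both lumber and finishing are binding at x*.
Dual feasibility on the basic columns requires 5·y_lumber + 5·y_finishing = 87.5, 3·y_lumber + 6·y_finishing = 81.
Solving: y_lumber = 8, y_finishing = 9.5.
stools enters the basis when its profit ≥ yᵀa₃ = 8·4 + 9.5·1 = 41.5.

41.5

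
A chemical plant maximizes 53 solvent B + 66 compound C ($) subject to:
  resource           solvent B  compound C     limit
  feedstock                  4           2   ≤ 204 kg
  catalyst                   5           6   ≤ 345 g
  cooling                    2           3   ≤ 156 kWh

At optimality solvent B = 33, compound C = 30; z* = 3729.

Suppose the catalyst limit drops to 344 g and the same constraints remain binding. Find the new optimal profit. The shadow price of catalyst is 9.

3720

Δb = -1, so new z* = 3729 + (9)·(-1) = 3729 − 9 = 3720.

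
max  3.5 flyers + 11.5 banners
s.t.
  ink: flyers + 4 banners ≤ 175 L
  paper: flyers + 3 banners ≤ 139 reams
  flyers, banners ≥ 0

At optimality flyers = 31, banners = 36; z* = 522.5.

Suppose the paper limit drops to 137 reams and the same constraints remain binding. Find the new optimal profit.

Both ink and paper are binding at x*.
The binding rows give the dual system: 1·y_ink + 1·y_paper = 3.5 and 4·y_ink + 3·y_paper = 11.5.
→ y_ink = 1 and y_paper = 2.5.
Δz = y_paper·Δb = 2.5 × (-2) = -5, so new z* = 522.5 − 5 = 517.5.

517.5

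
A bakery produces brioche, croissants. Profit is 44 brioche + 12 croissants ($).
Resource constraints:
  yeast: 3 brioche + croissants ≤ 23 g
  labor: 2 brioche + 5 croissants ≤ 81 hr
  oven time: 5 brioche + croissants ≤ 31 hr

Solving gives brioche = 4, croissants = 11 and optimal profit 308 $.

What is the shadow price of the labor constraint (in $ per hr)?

0

At the optimum: yeast uses 23 of 23 (binding); labor uses 63 of 81 (slack = 18); oven time uses 31 of 31 (binding).
By complementary slackness, y = 0 for the non-binding constraint.
Dual feasibility on the basic columns requires 3·y_yeast + 5·y_oven time = 44, 1·y_yeast + 1·y_oven time = 12.
→ y_yeast = 8 and y_oven time = 4.
Shadow price of labor = 0.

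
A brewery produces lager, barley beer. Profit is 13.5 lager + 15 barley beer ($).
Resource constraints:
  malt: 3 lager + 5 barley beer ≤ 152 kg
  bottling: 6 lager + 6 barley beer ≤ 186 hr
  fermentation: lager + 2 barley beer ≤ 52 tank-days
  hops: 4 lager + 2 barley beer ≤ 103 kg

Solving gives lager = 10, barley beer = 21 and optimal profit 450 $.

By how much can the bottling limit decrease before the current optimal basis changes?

Binding constraints: bottling, fermentation. The basis is B = [[6,6],[1,2]] with det 6.
Per unit decrease in bottling, x* moves by d = (-0.3333, 0.1667).
The basis stays optimal until lager reaches 0; allowable decrease = 30 hr.

30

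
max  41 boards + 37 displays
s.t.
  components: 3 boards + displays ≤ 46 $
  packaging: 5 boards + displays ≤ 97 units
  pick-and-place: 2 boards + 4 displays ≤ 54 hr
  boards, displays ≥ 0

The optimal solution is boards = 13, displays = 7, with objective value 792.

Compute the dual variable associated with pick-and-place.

Binding: components and pick-and-place. Non-binding: packaging (25 unused).
By complementary slackness, y = 0 for the non-binding constraint.
From A_Bᵀ y = c: 3·y_components + 2·y_pick-and-place = 41; 1·y_components + 4·y_pick-and-place = 37.
→ y_components = 9 and y_pick-and-place = 7.
Shadow price of pick-and-place = 7.

7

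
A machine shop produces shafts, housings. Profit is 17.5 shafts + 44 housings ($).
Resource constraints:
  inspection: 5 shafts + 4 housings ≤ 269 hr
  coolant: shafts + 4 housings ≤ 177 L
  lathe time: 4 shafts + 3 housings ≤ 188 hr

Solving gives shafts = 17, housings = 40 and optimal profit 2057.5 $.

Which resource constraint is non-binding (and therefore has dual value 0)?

inspection

inspection: 245/269 (slack 24)
coolant: 177/177 (binding)
lathe time: 188/188 (binding)
By complementary slackness, a constraint with positive slack has shadow price 0 → inspection.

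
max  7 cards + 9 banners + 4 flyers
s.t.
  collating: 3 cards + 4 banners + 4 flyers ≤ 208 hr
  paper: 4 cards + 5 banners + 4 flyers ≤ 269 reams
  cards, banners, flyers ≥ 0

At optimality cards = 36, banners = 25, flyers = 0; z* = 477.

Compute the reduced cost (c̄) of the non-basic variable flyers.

Both collating and paper are binding at x*.
From A_Bᵀ y = c: 3·y_collating + 4·y_paper = 7; 4·y_collating + 5·y_paper = 9.
Solving: y_collating = 1, y_paper = 1.
Reduced cost of flyers: c₃ − yᵀa₃ = 4 − (1·4 + 1·4) = 4 − 8 = -4.

-4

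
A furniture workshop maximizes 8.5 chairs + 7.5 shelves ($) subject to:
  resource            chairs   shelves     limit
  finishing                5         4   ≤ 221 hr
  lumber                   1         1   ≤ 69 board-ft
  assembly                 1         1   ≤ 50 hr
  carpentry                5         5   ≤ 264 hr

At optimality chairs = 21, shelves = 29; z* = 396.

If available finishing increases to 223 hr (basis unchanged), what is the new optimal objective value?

398

Binding: finishing and assembly. Non-binding: lumber (19 unused), carpentry (14 unused).
Since lumber, carpentry are not tight, their duals are 0.
The binding rows give the dual system: 5·y_finishing + 1·y_assembly = 8.5 and 4·y_finishing + 1·y_assembly = 7.5.
This yields shadow prices y_finishing = 1, y_assembly = 3.5.
Δz = y_finishing·Δb = 1 × (2) = 2, so new z* = 396 + 2 = 398.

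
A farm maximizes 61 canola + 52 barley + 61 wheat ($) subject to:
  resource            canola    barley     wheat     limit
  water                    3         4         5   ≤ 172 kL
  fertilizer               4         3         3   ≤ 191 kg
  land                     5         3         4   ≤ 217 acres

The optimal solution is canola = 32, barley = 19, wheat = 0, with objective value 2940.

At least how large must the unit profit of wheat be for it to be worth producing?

At the optimum: water uses 172 of 172 (binding); fertilizer uses 185 of 191 (slack = 6); land uses 217 of 217 (binding).
Since fertilizer is not tight, its dual is 0.
From A_Bᵀ y = c: 3·y_water + 5·y_land = 61; 4·y_water + 3·y_land = 52.
This yields shadow prices y_water = 7, y_land = 8.
wheat enters the basis when its profit ≥ yᵀa₃ = 7·5 + 8·4 = 67.

67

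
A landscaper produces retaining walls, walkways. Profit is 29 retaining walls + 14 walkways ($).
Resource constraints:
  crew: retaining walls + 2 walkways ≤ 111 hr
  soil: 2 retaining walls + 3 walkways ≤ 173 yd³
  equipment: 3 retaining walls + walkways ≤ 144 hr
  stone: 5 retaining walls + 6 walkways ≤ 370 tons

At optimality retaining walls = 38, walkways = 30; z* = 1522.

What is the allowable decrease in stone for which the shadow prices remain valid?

130

Binding constraints: equipment, stone. The basis is B = [[3,1],[5,6]] with det 13.
Per unit decrease in stone, x* moves by d = (0.0769, -0.2308).
The basis stays optimal until walkways reaches 0; allowable decrease = 130 tons.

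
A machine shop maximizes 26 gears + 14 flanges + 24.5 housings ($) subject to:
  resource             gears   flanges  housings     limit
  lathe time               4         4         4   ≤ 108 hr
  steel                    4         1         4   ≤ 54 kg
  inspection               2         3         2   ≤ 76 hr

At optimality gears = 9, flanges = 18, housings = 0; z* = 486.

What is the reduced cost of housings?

-1.5

Binding: lathe time and steel. Non-binding: inspection (4 unused).
Slack constraints have shadow price 0 (complementary slackness).
The binding rows give the dual system: 4·y_lathe time + 4·y_steel = 26 and 4·y_lathe time + 1·y_steel = 14.
→ y_lathe time = 2.5 and y_steel = 4.
Reduced cost of housings: c₃ − yᵀa₃ = 24.5 − (2.5·4 + 4·4) = 24.5 − 26 = -1.5.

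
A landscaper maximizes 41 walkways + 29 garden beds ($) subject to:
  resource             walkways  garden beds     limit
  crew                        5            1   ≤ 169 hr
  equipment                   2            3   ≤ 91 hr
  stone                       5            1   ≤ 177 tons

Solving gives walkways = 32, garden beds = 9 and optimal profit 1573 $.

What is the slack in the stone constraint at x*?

stone used = 5·32 + 1·9 = 169; slack = 177 − 169 = 8.

8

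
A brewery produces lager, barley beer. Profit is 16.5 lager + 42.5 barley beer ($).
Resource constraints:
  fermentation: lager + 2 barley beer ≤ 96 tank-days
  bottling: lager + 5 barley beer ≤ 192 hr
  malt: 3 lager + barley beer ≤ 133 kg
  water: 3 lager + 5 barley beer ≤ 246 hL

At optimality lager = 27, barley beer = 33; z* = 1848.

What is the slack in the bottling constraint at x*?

bottling used = 1·27 + 5·33 = 192; slack = 192 − 192 = 0.

0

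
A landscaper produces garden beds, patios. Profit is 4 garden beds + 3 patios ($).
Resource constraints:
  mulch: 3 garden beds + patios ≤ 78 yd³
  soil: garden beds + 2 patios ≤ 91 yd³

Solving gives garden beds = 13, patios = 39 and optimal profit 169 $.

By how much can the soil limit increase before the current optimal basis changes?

Binding constraints: mulch, soil. The basis is B = [[3,1],[1,2]] with det 5.
Per unit increase in soil, x* moves by d = (-0.2, 0.6).
The basis stays optimal until garden beds reaches 0; allowable increase = 65 yd³.

65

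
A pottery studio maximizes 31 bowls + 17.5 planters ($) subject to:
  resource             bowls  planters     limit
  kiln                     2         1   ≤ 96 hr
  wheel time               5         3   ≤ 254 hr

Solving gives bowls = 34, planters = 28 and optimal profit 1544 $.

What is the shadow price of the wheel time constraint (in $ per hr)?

4

At the optimum: kiln uses 96 of 96 (binding); wheel time uses 254 of 254 (binding).
From A_Bᵀ y = c: 2·y_kiln + 5·y_wheel time = 31; 1·y_kiln + 3·y_wheel time = 17.5.
→ y_kiln = 5.5 and y_wheel time = 4.
Shadow price of wheel time = 4.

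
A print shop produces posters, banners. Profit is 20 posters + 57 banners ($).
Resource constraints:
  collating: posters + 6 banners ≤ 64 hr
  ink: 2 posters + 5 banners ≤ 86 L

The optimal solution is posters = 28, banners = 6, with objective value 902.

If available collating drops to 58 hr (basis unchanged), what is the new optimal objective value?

At the optimum: collating uses 64 of 64 (binding); ink uses 86 of 86 (binding).
Dual feasibility on the basic columns requires 1·y_collating + 2·y_ink = 20, 6·y_collating + 5·y_ink = 57.
This yields shadow prices y_collating = 2, y_ink = 9.
Δz = y_collating·Δb = 2 × (-6) = -12, so new z* = 902 − 12 = 890.

890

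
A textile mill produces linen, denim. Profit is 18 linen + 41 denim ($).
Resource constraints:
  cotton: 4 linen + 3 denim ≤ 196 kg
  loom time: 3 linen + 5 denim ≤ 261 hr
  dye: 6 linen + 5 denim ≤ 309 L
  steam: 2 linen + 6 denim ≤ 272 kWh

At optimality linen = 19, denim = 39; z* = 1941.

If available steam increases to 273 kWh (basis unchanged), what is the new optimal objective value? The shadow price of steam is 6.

Δb = 1, so new z* = 1941 + (6)·(1) = 1941 + 6 = 1947.

1947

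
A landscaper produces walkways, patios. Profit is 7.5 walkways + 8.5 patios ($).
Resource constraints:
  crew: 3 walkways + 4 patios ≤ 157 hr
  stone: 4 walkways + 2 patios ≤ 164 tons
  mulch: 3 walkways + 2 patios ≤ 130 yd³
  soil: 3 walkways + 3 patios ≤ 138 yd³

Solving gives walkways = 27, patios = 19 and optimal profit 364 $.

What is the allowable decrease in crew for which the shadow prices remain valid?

Binding constraints: crew, soil. The basis is B = [[3,4],[3,3]] with det -3.
Per unit decrease in crew, x* moves by d = (1, -1).
The basis stays optimal until stone becomes binding; allowable decrease = 9 hr.

9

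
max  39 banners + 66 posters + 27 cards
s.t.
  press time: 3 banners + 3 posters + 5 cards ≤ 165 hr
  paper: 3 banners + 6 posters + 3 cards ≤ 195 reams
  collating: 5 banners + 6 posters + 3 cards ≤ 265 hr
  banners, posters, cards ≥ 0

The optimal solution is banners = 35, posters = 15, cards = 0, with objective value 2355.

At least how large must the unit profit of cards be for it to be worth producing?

33

Binding: paper and collating. Non-binding: press time (15 unused).
By complementary slackness, y = 0 for the non-binding constraint.
From A_Bᵀ y = c: 3·y_paper + 5·y_collating = 39; 6·y_paper + 6·y_collating = 66.
Solving: y_paper = 8, y_collating = 3.
cards enters the basis when its profit ≥ yᵀa₃ = 8·3 + 3·3 = 33.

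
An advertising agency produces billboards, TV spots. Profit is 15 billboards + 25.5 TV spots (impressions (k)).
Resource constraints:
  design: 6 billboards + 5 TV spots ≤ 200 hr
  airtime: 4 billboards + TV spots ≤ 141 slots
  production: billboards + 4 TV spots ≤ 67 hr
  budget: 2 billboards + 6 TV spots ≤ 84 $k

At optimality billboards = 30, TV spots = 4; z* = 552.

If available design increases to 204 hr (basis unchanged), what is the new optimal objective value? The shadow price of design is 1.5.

558

Δb = 4, so new z* = 552 + (1.5)·(4) = 552 + 6 = 558.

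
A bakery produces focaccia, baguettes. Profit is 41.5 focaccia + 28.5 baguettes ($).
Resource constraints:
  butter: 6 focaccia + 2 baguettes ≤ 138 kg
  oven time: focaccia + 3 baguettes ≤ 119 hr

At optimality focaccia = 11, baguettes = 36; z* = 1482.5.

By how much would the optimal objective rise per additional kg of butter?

6

Check each constraint at x*: butter 138/138 (tight); oven time 119/119 (tight).
Dual feasibility on the basic columns requires 6·y_butter + 1·y_oven time = 41.5, 2·y_butter + 3·y_oven time = 28.5.
→ y_butter = 6 and y_oven time = 5.5.
Shadow price of butter = 6.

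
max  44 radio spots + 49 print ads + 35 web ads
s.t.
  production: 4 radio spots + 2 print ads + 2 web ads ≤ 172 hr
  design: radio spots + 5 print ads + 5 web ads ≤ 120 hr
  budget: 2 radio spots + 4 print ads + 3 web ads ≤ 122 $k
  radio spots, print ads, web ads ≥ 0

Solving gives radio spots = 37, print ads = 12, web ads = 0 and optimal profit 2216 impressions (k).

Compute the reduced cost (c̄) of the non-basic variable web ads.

-5

Check each constraint at x*: production 172/172 (tight); design 97/120 (slack 23); budget 122/122 (tight).
Slack constraints have shadow price 0 (complementary slackness).
From A_Bᵀ y = c: 4·y_production + 2·y_budget = 44; 2·y_production + 4·y_budget = 49.
This yields shadow prices y_production = 6.5, y_budget = 9.
Reduced cost of web ads: c₃ − yᵀa₃ = 35 − (6.5·2 + 9·3) = 35 − 40 = -5.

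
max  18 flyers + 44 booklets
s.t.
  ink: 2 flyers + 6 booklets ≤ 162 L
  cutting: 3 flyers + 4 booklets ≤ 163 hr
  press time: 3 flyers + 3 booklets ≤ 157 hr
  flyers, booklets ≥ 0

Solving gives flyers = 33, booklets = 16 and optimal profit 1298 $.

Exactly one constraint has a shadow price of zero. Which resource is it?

ink: 162/162 (binding)
cutting: 163/163 (binding)
press time: 147/157 (slack 10)
By complementary slackness, a constraint with positive slack has shadow price 0 → press time.

press time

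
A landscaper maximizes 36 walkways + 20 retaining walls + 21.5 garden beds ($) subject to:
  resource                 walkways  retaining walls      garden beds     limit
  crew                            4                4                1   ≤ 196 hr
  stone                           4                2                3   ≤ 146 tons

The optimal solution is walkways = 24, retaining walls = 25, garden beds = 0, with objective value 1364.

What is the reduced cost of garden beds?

-3.5

At the optimum: crew uses 196 of 196 (binding); stone uses 146 of 146 (binding).
The binding rows give the dual system: 4·y_crew + 4·y_stone = 36 and 4·y_crew + 2·y_stone = 20.
Solving: y_crew = 1, y_stone = 8.
Reduced cost of garden beds: c₃ − yᵀa₃ = 21.5 − (1·1 + 8·3) = 21.5 − 25 = -3.5.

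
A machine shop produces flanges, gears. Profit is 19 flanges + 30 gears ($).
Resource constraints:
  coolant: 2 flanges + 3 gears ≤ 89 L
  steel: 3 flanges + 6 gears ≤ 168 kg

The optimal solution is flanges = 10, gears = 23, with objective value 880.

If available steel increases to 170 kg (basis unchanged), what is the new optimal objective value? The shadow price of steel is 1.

882

Δb = 2, so new z* = 880 + (1)·(2) = 880 + 2 = 882.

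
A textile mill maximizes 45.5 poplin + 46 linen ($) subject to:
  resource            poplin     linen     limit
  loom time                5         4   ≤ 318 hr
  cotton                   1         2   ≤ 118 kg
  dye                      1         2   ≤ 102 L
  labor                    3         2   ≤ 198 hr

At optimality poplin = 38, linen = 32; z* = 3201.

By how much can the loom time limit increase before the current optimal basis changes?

30

Binding constraints: loom time, dye. The basis is B = [[5,4],[1,2]] with det 6.
Per unit increase in loom time, x* moves by d = (0.3333, -0.1667).
The basis stays optimal until labor becomes binding; allowable increase = 30 hr.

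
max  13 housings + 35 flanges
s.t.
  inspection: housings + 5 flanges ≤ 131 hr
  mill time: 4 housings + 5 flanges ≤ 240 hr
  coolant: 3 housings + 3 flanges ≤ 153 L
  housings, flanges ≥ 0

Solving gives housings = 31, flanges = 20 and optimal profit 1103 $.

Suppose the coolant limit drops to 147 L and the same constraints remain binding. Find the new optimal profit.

Binding: inspection and coolant. Non-binding: mill time (16 unused).
By complementary slackness, y = 0 for the non-binding constraint.
From A_Bᵀ y = c: 1·y_inspection + 3·y_coolant = 13; 5·y_inspection + 3·y_coolant = 35.
→ y_inspection = 5.5 and y_coolant = 2.5.
Δz = y_coolant·Δb = 2.5 × (-6) = -15, so new z* = 1103 − 15 = 1088.

1088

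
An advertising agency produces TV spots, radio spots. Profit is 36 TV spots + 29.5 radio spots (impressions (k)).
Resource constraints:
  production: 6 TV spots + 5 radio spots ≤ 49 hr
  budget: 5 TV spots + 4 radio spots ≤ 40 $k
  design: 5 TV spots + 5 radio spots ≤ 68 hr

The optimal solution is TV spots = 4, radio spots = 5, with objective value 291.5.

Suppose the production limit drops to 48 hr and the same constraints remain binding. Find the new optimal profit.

At the optimum: production uses 49 of 49 (binding); budget uses 40 of 40 (binding); design uses 45 of 68 (slack = 23).
By complementary slackness, y = 0 for the non-binding constraint.
From A_Bᵀ y = c: 6·y_production + 5·y_budget = 36; 5·y_production + 4·y_budget = 29.5.
Solving: y_production = 3.5, y_budget = 3.
Δz = y_production·Δb = 3.5 × (-1) = -3.5, so new z* = 291.5 − 3.5 = 288.

288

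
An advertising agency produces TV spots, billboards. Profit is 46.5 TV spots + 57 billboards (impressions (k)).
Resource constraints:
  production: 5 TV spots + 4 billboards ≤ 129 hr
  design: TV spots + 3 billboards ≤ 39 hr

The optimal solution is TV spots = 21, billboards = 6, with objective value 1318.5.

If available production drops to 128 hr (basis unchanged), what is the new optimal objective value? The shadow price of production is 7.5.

1311

Δb = -1, so new z* = 1318.5 + (7.5)·(-1) = 1318.5 − 7.5 = 1311.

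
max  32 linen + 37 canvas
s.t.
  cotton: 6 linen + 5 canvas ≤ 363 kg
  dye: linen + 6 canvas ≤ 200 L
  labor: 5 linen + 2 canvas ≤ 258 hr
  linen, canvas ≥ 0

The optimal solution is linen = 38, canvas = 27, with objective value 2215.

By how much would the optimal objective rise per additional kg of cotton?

At the optimum: cotton uses 363 of 363 (binding); dye uses 200 of 200 (binding); labor uses 244 of 258 (slack = 14).
By complementary slackness, y = 0 for the non-binding constraint.
The binding rows give the dual system: 6·y_cotton + 1·y_dye = 32 and 5·y_cotton + 6·y_dye = 37.
This yields shadow prices y_cotton = 5, y_dye = 2.
Shadow price of cotton = 5.

5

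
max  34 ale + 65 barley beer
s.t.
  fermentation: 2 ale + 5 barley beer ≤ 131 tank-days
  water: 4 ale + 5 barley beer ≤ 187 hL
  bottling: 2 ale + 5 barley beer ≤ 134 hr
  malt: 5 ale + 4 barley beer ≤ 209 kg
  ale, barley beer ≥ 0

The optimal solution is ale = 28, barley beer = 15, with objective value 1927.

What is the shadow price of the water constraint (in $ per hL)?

Binding: fermentation and water. Non-binding: bottling (3 unused), malt (9 unused).
Slack constraints have shadow price 0 (complementary slackness).
Dual feasibility on the basic columns requires 2·y_fermentation + 4·y_water = 34, 5·y_fermentation + 5·y_water = 65.
Solving: y_fermentation = 9, y_water = 4.
Shadow price of water = 4.

4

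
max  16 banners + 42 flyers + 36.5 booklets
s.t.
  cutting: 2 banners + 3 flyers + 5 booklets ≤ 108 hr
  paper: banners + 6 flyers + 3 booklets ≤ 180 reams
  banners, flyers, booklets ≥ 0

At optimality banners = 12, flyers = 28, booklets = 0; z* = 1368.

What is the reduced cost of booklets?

-5.5

Both cutting and paper are binding at x*.
The binding rows give the dual system: 2·y_cutting + 1·y_paper = 16 and 3·y_cutting + 6·y_paper = 42.
→ y_cutting = 6 and y_paper = 4.
Reduced cost of booklets: c₃ − yᵀa₃ = 36.5 − (6·5 + 4·3) = 36.5 − 42 = -5.5.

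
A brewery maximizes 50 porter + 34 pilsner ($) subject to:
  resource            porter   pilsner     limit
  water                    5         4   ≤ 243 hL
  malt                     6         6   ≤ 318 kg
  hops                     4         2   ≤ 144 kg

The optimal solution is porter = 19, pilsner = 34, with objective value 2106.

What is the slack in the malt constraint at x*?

malt used = 6·19 + 6·34 = 318; slack = 318 − 318 = 0.

0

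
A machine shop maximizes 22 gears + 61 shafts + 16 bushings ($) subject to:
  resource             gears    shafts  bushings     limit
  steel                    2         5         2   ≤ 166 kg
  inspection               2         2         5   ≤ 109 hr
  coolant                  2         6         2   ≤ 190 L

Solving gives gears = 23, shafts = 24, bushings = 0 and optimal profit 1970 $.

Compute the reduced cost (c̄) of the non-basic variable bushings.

-6

Check each constraint at x*: steel 166/166 (tight); inspection 94/109 (slack 15); coolant 190/190 (tight).
Slack constraints have shadow price 0 (complementary slackness).
Dual feasibility on the basic columns requires 2·y_steel + 2·y_coolant = 22, 5·y_steel + 6·y_coolant = 61.
→ y_steel = 5 and y_coolant = 6.
Reduced cost of bushings: c₃ − yᵀa₃ = 16 − (5·2 + 6·2) = 16 − 22 = -6.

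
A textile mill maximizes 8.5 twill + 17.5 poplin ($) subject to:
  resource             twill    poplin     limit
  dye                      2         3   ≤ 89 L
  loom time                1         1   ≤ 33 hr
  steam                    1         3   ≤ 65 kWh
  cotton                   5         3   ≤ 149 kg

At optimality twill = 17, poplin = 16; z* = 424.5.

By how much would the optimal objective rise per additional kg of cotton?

At the optimum: dye uses 82 of 89 (slack = 7); loom time uses 33 of 33 (binding); steam uses 65 of 65 (binding); cotton uses 133 of 149 (slack = 16).
By complementary slackness, y = 0 for the non-binding constraints.
From A_Bᵀ y = c: 1·y_loom time + 1·y_steam = 8.5; 1·y_loom time + 3·y_steam = 17.5.
Solving: y_loom time = 4, y_steam = 4.5.
Shadow price of cotton = 0.

0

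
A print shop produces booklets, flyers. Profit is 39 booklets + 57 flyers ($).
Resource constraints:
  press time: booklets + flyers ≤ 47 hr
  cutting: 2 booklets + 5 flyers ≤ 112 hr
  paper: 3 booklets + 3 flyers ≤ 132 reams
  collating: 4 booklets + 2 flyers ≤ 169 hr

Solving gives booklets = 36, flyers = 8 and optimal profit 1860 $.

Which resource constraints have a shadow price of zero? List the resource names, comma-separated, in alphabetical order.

collating, press time

press time: 44/47 (slack 3)
cutting: 112/112 (binding)
paper: 132/132 (binding)
collating: 160/169 (slack 9)
By complementary slackness, a constraint with positive slack has shadow price 0 → collating, press time.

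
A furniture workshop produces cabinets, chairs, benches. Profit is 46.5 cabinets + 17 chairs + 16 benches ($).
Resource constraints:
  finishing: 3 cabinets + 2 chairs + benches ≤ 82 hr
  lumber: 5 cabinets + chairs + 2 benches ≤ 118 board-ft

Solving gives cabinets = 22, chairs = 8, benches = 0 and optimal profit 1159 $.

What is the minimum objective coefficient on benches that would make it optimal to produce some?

17.5

At the optimum: finishing uses 82 of 82 (binding); lumber uses 118 of 118 (binding).
The binding rows give the dual system: 3·y_finishing + 5·y_lumber = 46.5 and 2·y_finishing + 1·y_lumber = 17.
This yields shadow prices y_finishing = 5.5, y_lumber = 6.
benches enters the basis when its profit ≥ yᵀa₃ = 5.5·1 + 6·2 = 17.5.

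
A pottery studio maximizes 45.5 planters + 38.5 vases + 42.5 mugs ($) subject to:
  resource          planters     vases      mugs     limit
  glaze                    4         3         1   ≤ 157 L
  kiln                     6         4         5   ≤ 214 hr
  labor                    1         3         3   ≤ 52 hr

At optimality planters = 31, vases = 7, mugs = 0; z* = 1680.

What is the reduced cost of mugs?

At the optimum: glaze uses 145 of 157 (slack = 12); kiln uses 214 of 214 (binding); labor uses 52 of 52 (binding).
Since glaze is not tight, its dual is 0.
Dual feasibility on the basic columns requires 6·y_kiln + 1·y_labor = 45.5, 4·y_kiln + 3·y_labor = 38.5.
This yields shadow prices y_kiln = 7, y_labor = 3.5.
Reduced cost of mugs: c₃ − yᵀa₃ = 42.5 − (7·5 + 3.5·3) = 42.5 − 45.5 = -3.

-3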